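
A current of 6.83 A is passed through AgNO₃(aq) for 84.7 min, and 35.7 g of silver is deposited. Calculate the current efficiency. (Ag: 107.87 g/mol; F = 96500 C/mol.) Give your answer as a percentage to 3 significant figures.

92.0%

Q = 6.83 × 5082 = 34710 C
n(e⁻) = 34710 / 96500 = 0.3597 mol
Ag⁺ + e⁻ → Ag, so theoretical n(Ag) = 0.3597 mol → 38.80 g
Efficiency = 35.7 / 38.80 = 0.9201 = 92.0%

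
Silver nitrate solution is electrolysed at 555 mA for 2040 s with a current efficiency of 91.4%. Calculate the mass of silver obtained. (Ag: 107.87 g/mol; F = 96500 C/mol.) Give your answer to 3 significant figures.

Q = 0.555 × 2040 = 1132 C
n(e⁻) = 1132 / 96500 = 0.01173 mol
Ag⁺ + e⁻ → Ag, so theoretical m(Ag) = 0.01173 × 107.87 = 1.265 g
Actual mass = 91.4% × 1.265 = 1.16 g

1.16 g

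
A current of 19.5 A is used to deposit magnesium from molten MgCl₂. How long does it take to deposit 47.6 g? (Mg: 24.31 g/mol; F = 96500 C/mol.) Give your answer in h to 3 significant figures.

5.38 h

n(Mg) = 47.6 / 24.31 = 1.958 mol
Mg²⁺ + 2e⁻ → Mg, so n(e⁻) = 2 × 1.958 = 3.916 mol
Q = 3.916 × 96500 = 3.779×10^5 C
t = Q / I = 3.779×10^5 / 19.5 = 19380 s = 5.38 h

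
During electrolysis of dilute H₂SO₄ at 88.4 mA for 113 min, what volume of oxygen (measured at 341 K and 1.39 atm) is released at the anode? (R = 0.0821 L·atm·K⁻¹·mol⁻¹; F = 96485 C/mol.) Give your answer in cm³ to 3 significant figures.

Q = It = 0.0884 × 6780 = 599.4 C
n(e⁻) = 599.4 / 96485 = 0.006212 mol
2H₂O → O₂ + 4H⁺ + 4e⁻, so n(O₂) = 0.006212 / 4 = 0.001553 mol
V = nRT/P = 0.001553 × 0.0821 × 341 / 1.39 = 0.03128 L
= 31.3 cm³

31.3 cm³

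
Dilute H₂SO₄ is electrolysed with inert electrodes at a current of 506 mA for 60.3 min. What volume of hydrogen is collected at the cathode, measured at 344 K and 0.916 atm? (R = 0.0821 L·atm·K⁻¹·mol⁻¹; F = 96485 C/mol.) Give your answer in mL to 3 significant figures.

Q = 0.506 A × 3618 s = 1831 C
n(e⁻) = 1831 / 96485 = 0.01898 mol
2H⁺ + 2e⁻ → H₂, so n(H₂) = 0.01898 / 2 = 0.009490 mol
V = nRT/P = 0.009490 × 0.0821 × 344 / 0.916 = 0.2926 L
= 293 mL

293 mL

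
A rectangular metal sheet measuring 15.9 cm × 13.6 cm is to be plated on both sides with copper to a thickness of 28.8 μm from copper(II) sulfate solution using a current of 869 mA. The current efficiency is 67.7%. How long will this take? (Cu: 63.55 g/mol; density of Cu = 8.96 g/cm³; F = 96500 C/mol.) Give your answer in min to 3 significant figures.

960 min

Plated area = 2 × 15.9 × 13.6 = 432.5 cm²
Volume = 432.5 × 28.8×10⁻⁴ cm = 1.246 cm³
m(Cu) = 1.246 × 8.96 = 11.16 g
n(Cu) = 11.16 / 63.55 = 0.1756 mol; n(e⁻) = 2 × 0.1756 = 0.3512 mol
Q = 0.3512 × 96500 / 0.677 = 50060 C
t = 50060 / 0.869 = 57610 s = 960 min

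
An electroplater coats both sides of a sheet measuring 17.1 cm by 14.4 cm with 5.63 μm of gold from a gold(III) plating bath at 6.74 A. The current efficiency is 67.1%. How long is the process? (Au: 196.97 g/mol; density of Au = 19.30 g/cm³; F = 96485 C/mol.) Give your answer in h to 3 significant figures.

Plated area = 2 × 17.1 × 14.4 = 492.5 cm²
Volume = 492.5 × 5.63×10⁻⁴ cm = 0.2773 cm³
m(Au) = 0.2773 × 19.30 = 5.352 g
n(Au) = 5.352 / 196.97 = 0.02717 mol; n(e⁻) = 3 × 0.02717 = 0.08151 mol
Q = 0.08151 × 96485 / 0.671 = 11720 C
t = 11720 / 6.74 = 1739 s = 0.483 h

0.483 h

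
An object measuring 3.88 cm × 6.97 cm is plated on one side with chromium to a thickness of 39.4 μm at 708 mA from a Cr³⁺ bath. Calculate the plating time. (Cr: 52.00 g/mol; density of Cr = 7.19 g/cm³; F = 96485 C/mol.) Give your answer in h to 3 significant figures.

1.67 h

Plated area = 3.88 × 6.97 = 27.04 cm²
Volume = 27.04 × 39.4×10⁻⁴ cm = 0.1065 cm³
m(Cr) = 0.1065 × 7.19 = 0.7657 g
n(Cr) = 0.7657 / 52.00 = 0.01473 mol; n(e⁻) = 3 × 0.01473 = 0.04419 mol
Q = 0.04419 × 96485 = 4264 C
t = 4264 / 0.708 = 6023 s = 1.67 h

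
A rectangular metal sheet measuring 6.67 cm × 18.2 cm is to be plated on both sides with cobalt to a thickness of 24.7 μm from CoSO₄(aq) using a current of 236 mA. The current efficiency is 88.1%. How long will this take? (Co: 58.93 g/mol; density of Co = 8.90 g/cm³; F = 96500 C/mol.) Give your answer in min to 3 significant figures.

Plated area = 2 × 6.67 × 18.2 = 242.8 cm²
Volume = 242.8 × 24.7×10⁻⁴ cm = 0.5997 cm³
m(Co) = 0.5997 × 8.90 = 5.337 g
n(Co) = 5.337 / 58.93 = 0.09057 mol; n(e⁻) = 2 × 0.09057 = 0.1811 mol
Q = 0.1811 × 96500 / 0.881 = 19840 C
t = 19840 / 0.236 = 84070 s = 1400 min

1400 min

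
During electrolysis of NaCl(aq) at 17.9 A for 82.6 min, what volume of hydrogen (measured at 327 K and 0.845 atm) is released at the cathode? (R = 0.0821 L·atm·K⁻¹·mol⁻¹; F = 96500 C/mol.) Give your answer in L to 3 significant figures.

Charge passed = 17.9 × 4956 = 88710 C
Moles of electrons = 88710 / 96500 = 0.9193 mol
2H⁺ + 2e⁻ → H₂, so n(H₂) = 0.9193 / 2 = 0.4597 mol
V = nRT/P = 0.4597 × 0.0821 × 327 / 0.845 = 14.61 L

14.6 L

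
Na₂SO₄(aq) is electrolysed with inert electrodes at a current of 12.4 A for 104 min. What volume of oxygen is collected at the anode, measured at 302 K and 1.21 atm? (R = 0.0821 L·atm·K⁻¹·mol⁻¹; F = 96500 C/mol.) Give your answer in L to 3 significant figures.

Q = 12.4 A × 6240 s = 77380 C
n(e⁻) = 77380 / 96500 = 0.8019 mol
2H₂O → O₂ + 4H⁺ + 4e⁻, so n(O₂) = 0.8019 / 4 = 0.2005 mol
V = nRT/P = 0.2005 × 0.0821 × 302 / 1.21 = 4.108 L

4.11 L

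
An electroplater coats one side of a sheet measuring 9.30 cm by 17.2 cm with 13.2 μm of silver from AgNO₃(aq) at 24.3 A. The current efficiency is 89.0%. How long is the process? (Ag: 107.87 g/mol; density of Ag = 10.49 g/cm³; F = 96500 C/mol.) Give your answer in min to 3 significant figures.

Plated area = 9.30 × 17.2 = 160.0 cm²
Volume = 160.0 × 13.2×10⁻⁴ cm = 0.2112 cm³
m(Ag) = 0.2112 × 10.49 = 2.215 g
n(Ag) = 2.215 / 107.87 = 0.02053 mol; n(e⁻) = 0.02053 mol
Q = 0.02053 × 96500 / 0.890 = 2226 C
t = 2226 / 24.3 = 91.60 s = 1.53 min

1.53 min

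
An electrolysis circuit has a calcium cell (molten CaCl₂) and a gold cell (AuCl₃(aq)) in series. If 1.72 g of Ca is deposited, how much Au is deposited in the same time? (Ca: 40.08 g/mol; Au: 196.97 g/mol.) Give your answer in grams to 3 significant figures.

n(Ca) = 1.72 / 40.08 = 0.04291 mol
Ca²⁺ + 2e⁻ → Ca, so n(e⁻) = 2 × 0.04291 = 0.08582 mol
Same current for the same time ⇒ same n(e⁻) = 0.08582 mol in both cells.
Au³⁺ + 3e⁻ → Au, so n(Au) = 0.08582 / 3 = 0.02861 mol
m(Au) = 0.02861 × 196.97 = 5.64 g

5.64 g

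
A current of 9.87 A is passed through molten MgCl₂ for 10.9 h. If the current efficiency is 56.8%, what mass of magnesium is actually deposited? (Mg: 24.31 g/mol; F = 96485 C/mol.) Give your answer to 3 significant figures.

27.7 g

Q = 9.87 × 39240 = 3.873×10^5 C
n(e⁻) = 3.873×10^5 / 96485 = 4.014 mol
Mg²⁺ + 2e⁻ → Mg, so theoretical m(Mg) = 2.007 × 24.31 = 48.79 g
Actual mass = 56.8% × 48.79 = 27.7 g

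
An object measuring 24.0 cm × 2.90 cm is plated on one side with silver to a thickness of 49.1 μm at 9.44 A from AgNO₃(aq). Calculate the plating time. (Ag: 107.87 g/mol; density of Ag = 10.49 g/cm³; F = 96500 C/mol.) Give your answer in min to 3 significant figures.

5.66 min

Plated area = 24.0 × 2.90 = 69.60 cm²
Volume = 69.60 × 49.1×10⁻⁴ cm = 0.3417 cm³
m(Ag) = 0.3417 × 10.49 = 3.584 g
n(Ag) = 3.584 / 107.87 = 0.03323 mol; n(e⁻) = 0.03323 mol
Q = 0.03323 × 96500 = 3207 C
t = 3207 / 9.44 = 339.7 s = 5.66 min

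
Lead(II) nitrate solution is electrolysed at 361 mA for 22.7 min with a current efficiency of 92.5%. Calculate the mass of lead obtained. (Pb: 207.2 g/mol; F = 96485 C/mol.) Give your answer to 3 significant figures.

0.488 g

Q = 0.361 × 1362 = 491.7 C
n(e⁻) = 491.7 / 96485 = 0.005096 mol
Pb²⁺ + 2e⁻ → Pb, so theoretical m(Pb) = 0.002548 × 207.2 = 0.5279 g
Actual mass = 92.5% × 0.5279 = 0.488 g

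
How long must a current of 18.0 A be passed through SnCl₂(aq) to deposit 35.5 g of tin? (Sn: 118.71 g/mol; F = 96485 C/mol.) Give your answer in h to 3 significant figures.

n(Sn) = 35.5 / 118.71 = 0.2990 mol
Sn²⁺ + 2e⁻ → Sn, so n(e⁻) = 2 × 0.2990 = 0.5980 mol
Q = 0.5980 × 96485 = 57700 C
t = Q / I = 57700 / 18.0 = 3206 s = 0.891 h

0.891 h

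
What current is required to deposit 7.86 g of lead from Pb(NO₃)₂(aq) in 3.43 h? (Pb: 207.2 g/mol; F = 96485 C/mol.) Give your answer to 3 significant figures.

n(Pb) = 7.86 / 207.2 = 0.03793 mol
Pb²⁺ + 2e⁻ → Pb, so n(e⁻) = 2 × 0.03793 = 0.07586 mol
Q = 0.07586 × 96485 = 7319 C
I = Q / t = 7319 / 12348 s = 0.593 A

0.593 A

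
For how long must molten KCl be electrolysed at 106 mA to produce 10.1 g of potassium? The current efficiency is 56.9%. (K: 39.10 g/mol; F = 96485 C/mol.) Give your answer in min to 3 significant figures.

6890 min

n(K) = 10.1 / 39.10 = 0.2583 mol
K⁺ + e⁻ → K, so n(e⁻) = 0.2583 mol
Q = 0.2583 × 96485 / 0.569 = 43800 C
t = Q / I = 43800 / 0.106 = 4.132×10^5 s = 6890 min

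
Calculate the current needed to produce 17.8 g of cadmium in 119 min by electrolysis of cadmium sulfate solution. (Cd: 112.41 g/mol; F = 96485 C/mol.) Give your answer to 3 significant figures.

4.28 A

n(Cd) = 17.8 / 112.41 = 0.1583 mol
Cd²⁺ + 2e⁻ → Cd, so n(e⁻) = 2 × 0.1583 = 0.3166 mol
Q = 0.3166 × 96485 = 30550 C
I = Q / t = 30550 / 7140 s = 4.28 A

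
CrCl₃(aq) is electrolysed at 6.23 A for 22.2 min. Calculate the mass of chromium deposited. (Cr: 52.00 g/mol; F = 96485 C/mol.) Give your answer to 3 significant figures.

Q = It = 6.23 × 1332 = 8298 C
Moles of electrons = 8298 / 96485 = 0.08600 mol
Cr³⁺ + 3e⁻ → Cr, so n(Cr) = 0.08600 / 3 = 0.02867 mol
m = 0.02867 × 52.00 = 1.49 g

1.49 g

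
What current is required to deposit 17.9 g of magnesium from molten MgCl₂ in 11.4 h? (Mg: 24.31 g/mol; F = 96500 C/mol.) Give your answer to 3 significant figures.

3.46 A

n(Mg) = 17.9 / 24.31 = 0.7363 mol
Mg²⁺ + 2e⁻ → Mg, so n(e⁻) = 2 × 0.7363 = 1.473 mol
Q = 1.473 × 96500 = 1.421×10^5 C
I = Q / t = 1.421×10^5 / 41040 s = 3.46 A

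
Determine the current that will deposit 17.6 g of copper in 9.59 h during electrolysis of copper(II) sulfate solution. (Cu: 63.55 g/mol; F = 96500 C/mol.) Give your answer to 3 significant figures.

n(Cu) = 17.6 / 63.55 = 0.2769 mol
Cu²⁺ + 2e⁻ → Cu, so n(e⁻) = 2 × 0.2769 = 0.5538 mol
Q = 0.5538 × 96500 = 53440 C
I = Q / t = 53440 / 34524 s = 1.55 A

1.55 A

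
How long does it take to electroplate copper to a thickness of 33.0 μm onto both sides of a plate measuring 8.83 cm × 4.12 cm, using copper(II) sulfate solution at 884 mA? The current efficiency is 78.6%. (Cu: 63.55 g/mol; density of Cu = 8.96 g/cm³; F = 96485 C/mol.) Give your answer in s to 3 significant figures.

Plated area = 2 × 8.83 × 4.12 = 72.76 cm²
Volume = 72.76 × 33.0×10⁻⁴ cm = 0.2401 cm³
m(Cu) = 0.2401 × 8.96 = 2.151 g
n(Cu) = 2.151 / 63.55 = 0.03385 mol; n(e⁻) = 2 × 0.03385 = 0.06770 mol
Q = 0.06770 × 96485 / 0.786 = 8310 C
t = 8310 / 0.884 = 9400 s

9400 s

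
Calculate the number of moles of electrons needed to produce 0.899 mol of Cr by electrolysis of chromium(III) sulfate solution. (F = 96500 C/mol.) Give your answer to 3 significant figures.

Cr³⁺ + 3e⁻ → Cr, so n(e⁻) = 3 × 0.899 = 2.697 mol

2.70 mol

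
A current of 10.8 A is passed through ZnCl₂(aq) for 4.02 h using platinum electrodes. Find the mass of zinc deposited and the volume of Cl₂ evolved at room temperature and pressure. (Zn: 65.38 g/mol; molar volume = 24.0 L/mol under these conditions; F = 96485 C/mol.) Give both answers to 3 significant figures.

53.0 g Zn; 19.4 L Cl₂

Q = 10.8 × 14472 = 1.563×10^5 C; n(e⁻) = 1.563×10^5 / 96485 = 1.620 mol
Cathode: Zn²⁺ + 2e⁻ → Zn → n(Zn) = 1.620/2 = 0.8100 mol → 53.0 g
Anode: 2Cl⁻ → Cl₂ + 2e⁻ → n(Cl₂) = 1.620/2 = 0.8100 mol → 19.4 L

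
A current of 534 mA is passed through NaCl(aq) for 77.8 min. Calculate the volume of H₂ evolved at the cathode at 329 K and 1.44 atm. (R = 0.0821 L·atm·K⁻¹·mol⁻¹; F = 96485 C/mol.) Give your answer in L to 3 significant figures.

Q = 0.534 A × 4668 s = 2493 C
Moles of electrons = 2493 / 96485 = 0.02584 mol
2H⁺ + 2e⁻ → H₂, so n(H₂) = 0.02584 / 2 = 0.01292 mol
V = nRT/P = 0.01292 × 0.0821 × 329 / 1.44 = 0.2423 L

0.242 L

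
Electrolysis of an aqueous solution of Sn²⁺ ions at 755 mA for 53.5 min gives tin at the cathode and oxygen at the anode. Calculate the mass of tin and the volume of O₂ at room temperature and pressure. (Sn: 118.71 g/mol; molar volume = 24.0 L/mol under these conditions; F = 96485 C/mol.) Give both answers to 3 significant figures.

Q = 0.755 × 3210 = 2424 C; n(e⁻) = 2424 / 96485 = 0.02512 mol
Cathode: Sn²⁺ + 2e⁻ → Sn → n(Sn) = 0.02512/2 = 0.01256 mol → 1.49 g
Anode: 2H₂O → O₂ + 4H⁺ + 4e⁻ → n(O₂) = 0.02512/4 = 0.006280 mol → 0.151 L

1.49 g Sn; 0.151 L O₂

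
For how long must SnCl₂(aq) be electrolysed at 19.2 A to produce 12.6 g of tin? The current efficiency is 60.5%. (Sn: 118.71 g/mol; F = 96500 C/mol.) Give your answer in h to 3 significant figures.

n(Sn) = 12.6 / 118.71 = 0.1061 mol
Sn²⁺ + 2e⁻ → Sn, so n(e⁻) = 2 × 0.1061 = 0.2122 mol
Q = 0.2122 × 96500 / 0.605 = 33850 C
t = Q / I = 33850 / 19.2 = 1763 s = 0.490 h

0.490 h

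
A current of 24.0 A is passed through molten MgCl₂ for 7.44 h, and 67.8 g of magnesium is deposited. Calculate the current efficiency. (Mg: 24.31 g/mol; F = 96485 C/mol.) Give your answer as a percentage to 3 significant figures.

Q = 24.0 × 26784 = 6.428×10^5 C
n(e⁻) = 6.428×10^5 / 96485 = 6.662 mol
Mg²⁺ + 2e⁻ → Mg, so theoretical n(Mg) = 3.331 mol → 80.98 g
Efficiency = 67.8 / 80.98 = 0.8372 = 83.7%

83.7%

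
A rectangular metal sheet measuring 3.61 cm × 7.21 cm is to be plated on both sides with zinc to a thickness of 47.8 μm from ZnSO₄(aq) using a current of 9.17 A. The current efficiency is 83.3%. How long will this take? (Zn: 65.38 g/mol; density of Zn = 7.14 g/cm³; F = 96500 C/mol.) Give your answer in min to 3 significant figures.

11.4 min

Plated area = 2 × 3.61 × 7.21 = 52.06 cm²
Volume = 52.06 × 47.8×10⁻⁴ cm = 0.2488 cm³
m(Zn) = 0.2488 × 7.14 = 1.776 g
n(Zn) = 1.776 / 65.38 = 0.02716 mol; n(e⁻) = 2 × 0.02716 = 0.05432 mol
Q = 0.05432 × 96500 / 0.833 = 6293 C
t = 6293 / 9.17 = 686.3 s = 11.4 min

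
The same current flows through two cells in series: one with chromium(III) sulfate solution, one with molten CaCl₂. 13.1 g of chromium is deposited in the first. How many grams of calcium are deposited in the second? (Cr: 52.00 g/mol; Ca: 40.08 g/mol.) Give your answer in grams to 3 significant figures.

n(Cr) = 13.1 / 52.00 = 0.2519 mol
Cr³⁺ + 3e⁻ → Cr, so n(e⁻) = 3 × 0.2519 = 0.7557 mol
Same current for the same time ⇒ same n(e⁻) = 0.7557 mol in both cells.
Ca²⁺ + 2e⁻ → Ca, so n(Ca) = 0.7557 / 2 = 0.3779 mol
m(Ca) = 0.3779 × 40.08 = 15.1 g

15.1 g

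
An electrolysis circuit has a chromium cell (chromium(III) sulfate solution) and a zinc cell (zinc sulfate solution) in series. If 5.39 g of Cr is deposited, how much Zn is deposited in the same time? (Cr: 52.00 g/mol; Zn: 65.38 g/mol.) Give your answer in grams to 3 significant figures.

10.2 g

n(Cr) = 5.39 / 52.00 = 0.1037 mol
Cr³⁺ + 3e⁻ → Cr, so n(e⁻) = 3 × 0.1037 = 0.3111 mol
In series, the same 0.3111 mol of electrons flows through the second cell.
Zn²⁺ + 2e⁻ → Zn, so n(Zn) = 0.3111 / 2 = 0.1556 mol
m(Zn) = 0.1556 × 65.38 = 10.2 g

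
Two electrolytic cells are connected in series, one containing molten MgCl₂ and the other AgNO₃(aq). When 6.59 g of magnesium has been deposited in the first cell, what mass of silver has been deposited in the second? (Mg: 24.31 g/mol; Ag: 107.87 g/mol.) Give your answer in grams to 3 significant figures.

n(Mg) = 6.59 / 24.31 = 0.2711 mol
Mg²⁺ + 2e⁻ → Mg, so n(e⁻) = 2 × 0.2711 = 0.5422 mol
In series, the same 0.5422 mol of electrons flows through the second cell.
Ag⁺ + e⁻ → Ag, so n(Ag) = 0.5422 mol
m(Ag) = 0.5422 × 107.87 = 58.5 g

58.5 g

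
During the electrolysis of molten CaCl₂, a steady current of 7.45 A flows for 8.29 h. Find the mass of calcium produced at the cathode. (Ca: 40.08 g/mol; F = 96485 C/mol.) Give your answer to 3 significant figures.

Charge passed = 7.45 × 29844 = 2.223×10^5 C
n(e⁻) = Q/F = 2.223×10^5/96485 = 2.304 mol
Ca²⁺ + 2e⁻ → Ca, so n(Ca) = 2.304 / 2 = 1.152 mol
m = 1.152 × 40.08 = 46.2 g

46.2 g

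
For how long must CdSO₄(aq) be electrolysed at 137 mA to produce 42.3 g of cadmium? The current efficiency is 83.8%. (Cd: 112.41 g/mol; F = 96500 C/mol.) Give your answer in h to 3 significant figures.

n(Cd) = 42.3 / 112.41 = 0.3763 mol
Cd²⁺ + 2e⁻ → Cd, so n(e⁻) = 2 × 0.3763 = 0.7526 mol
Q = 0.7526 × 96500 / 0.838 = 86670 C
t = Q / I = 86670 / 0.137 = 6.326×10^5 s = 176 h

176 h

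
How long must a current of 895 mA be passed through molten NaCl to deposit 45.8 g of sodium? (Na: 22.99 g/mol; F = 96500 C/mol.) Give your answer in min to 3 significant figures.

n(Na) = 45.8 / 22.99 = 1.992 mol
Na⁺ + e⁻ → Na, so n(e⁻) = 1.992 mol
Q = 1.992 × 96500 = 1.922×10^5 C
t = Q / I = 1.922×10^5 / 0.895 = 2.147×10^5 s = 3580 min

3580 min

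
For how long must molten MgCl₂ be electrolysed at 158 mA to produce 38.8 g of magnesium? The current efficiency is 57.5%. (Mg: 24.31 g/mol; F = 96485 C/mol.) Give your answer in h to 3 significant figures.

n(Mg) = 38.8 / 24.31 = 1.596 mol
Mg²⁺ + 2e⁻ → Mg, so n(e⁻) = 2 × 1.596 = 3.192 mol
Q = 3.192 × 96485 / 0.575 = 5.356×10^5 C
t = Q / I = 5.356×10^5 / 0.158 = 3.390×10^6 s = 942 h

942 h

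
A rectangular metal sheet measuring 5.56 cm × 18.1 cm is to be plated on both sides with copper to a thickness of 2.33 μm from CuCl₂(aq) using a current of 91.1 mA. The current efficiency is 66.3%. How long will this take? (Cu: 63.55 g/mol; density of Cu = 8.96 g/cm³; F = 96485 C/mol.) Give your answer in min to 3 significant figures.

352 min

Plated area = 2 × 5.56 × 18.1 = 201.3 cm²
Volume = 201.3 × 2.33×10⁻⁴ cm = 0.04690 cm³
m(Cu) = 0.04690 × 8.96 = 0.4202 g
n(Cu) = 0.4202 / 63.55 = 0.006612 mol; n(e⁻) = 2 × 0.006612 = 0.01322 mol
Q = 0.01322 × 96485 / 0.663 = 1924 C
t = 1924 / 0.0911 = 21120 s = 352 min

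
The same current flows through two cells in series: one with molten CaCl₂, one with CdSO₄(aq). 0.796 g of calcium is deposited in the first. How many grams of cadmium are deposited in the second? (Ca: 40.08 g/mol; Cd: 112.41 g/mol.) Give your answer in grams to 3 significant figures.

n(Ca) = 0.796 / 40.08 = 0.01986 mol
Ca²⁺ + 2e⁻ → Ca, so n(e⁻) = 2 × 0.01986 = 0.03972 mol
Same current for the same time ⇒ same n(e⁻) = 0.03972 mol in both cells.
Cd²⁺ + 2e⁻ → Cd, so n(Cd) = 0.03972 / 2 = 0.01986 mol
m(Cd) = 0.01986 × 112.41 = 2.23 g

2.23 g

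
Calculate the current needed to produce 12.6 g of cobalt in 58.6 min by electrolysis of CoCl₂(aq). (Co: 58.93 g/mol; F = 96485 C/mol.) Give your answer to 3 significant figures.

n(Co) = 12.6 / 58.93 = 0.2138 mol
Co²⁺ + 2e⁻ → Co, so n(e⁻) = 2 × 0.2138 = 0.4276 mol
Q = 0.4276 × 96485 = 41260 C
I = Q / t = 41260 / 3516 s = 11.7 A

11.7 A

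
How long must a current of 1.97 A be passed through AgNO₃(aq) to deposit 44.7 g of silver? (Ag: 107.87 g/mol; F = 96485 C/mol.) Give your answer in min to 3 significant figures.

n(Ag) = 44.7 / 107.87 = 0.4144 mol
Ag⁺ + e⁻ → Ag, so n(e⁻) = 0.4144 mol
Q = 0.4144 × 96485 = 39980 C
t = Q / I = 39980 / 1.97 = 20290 s = 338 min

338 min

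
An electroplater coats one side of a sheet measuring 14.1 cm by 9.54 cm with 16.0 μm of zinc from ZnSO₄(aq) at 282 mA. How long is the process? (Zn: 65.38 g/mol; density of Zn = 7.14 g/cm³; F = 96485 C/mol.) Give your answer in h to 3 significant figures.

Plated area = 14.1 × 9.54 = 134.5 cm²
Volume = 134.5 × 16.0×10⁻⁴ cm = 0.2152 cm³
m(Zn) = 0.2152 × 7.14 = 1.537 g
n(Zn) = 1.537 / 65.38 = 0.02351 mol; n(e⁻) = 2 × 0.02351 = 0.04702 mol
Q = 0.04702 × 96485 = 4537 C
t = 4537 / 0.282 = 16090 s = 4.47 h

4.47 h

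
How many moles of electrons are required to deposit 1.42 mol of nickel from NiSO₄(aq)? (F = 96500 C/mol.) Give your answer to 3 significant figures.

2.84 mol

Ni²⁺ + 2e⁻ → Ni, so n(e⁻) = 2 × 1.42 = 2.840 mol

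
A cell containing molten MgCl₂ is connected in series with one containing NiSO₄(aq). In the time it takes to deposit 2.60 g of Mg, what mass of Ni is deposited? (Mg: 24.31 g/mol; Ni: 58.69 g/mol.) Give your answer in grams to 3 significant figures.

6.28 g

n(Mg) = 2.60 / 24.31 = 0.1070 mol
Mg²⁺ + 2e⁻ → Mg, so n(e⁻) = 2 × 0.1070 = 0.2140 mol
Same current for the same time ⇒ same n(e⁻) = 0.2140 mol in both cells.
Ni²⁺ + 2e⁻ → Ni, so n(Ni) = 0.2140 / 2 = 0.1070 mol
m(Ni) = 0.1070 × 58.69 = 6.28 g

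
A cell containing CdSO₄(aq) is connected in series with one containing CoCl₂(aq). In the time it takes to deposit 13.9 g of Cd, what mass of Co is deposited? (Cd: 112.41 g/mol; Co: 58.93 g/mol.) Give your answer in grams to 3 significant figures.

7.29 g

n(Cd) = 13.9 / 112.41 = 0.1237 mol
Cd²⁺ + 2e⁻ → Cd, so n(e⁻) = 2 × 0.1237 = 0.2474 mol
Since the cells are in series, n(e⁻) in the Co cell is also 0.2474 mol.
Co²⁺ + 2e⁻ → Co, so n(Co) = 0.2474 / 2 = 0.1237 mol
m(Co) = 0.1237 × 58.93 = 7.29 g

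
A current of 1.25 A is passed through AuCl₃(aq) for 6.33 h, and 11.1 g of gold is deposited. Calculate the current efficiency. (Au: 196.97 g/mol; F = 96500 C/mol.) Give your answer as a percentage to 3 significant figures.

57.3%

Q = 1.25 × 22788 = 28490 C
n(e⁻) = 28490 / 96500 = 0.2952 mol
Au³⁺ + 3e⁻ → Au, so theoretical n(Au) = 0.09840 mol → 19.38 g
Efficiency = 11.1 / 19.38 = 0.5728 = 57.3%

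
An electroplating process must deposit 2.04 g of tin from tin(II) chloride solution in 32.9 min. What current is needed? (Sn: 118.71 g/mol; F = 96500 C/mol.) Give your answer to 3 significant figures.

n(Sn) = 2.04 / 118.71 = 0.01718 mol
Sn²⁺ + 2e⁻ → Sn, so n(e⁻) = 2 × 0.01718 = 0.03436 mol
Q = 0.03436 × 96500 = 3316 C
I = Q / t = 3316 / 1974 s = 1.68 A

1.68 A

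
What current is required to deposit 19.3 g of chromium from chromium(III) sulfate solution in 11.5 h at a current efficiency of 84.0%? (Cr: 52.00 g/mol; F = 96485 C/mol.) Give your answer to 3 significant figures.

3.09 A

n(Cr) = 19.3 / 52.00 = 0.3712 mol
Cr³⁺ + 3e⁻ → Cr, so n(e⁻) = 3 × 0.3712 = 1.114 mol
Q = 1.114 × 96485 / 0.840 = 1.280×10^5 C
I = Q / t = 1.280×10^5 / 41400 s = 3.09 A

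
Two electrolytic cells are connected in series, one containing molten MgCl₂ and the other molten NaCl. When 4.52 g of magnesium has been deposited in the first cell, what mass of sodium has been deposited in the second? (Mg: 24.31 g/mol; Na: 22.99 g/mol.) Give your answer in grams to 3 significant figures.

n(Mg) = 4.52 / 24.31 = 0.1859 mol
Mg²⁺ + 2e⁻ → Mg, so n(e⁻) = 2 × 0.1859 = 0.3718 mol
In series, the same 0.3718 mol of electrons flows through the second cell.
Na⁺ + e⁻ → Na, so n(Na) = 0.3718 mol
m(Na) = 0.3718 × 22.99 = 8.55 g

8.55 g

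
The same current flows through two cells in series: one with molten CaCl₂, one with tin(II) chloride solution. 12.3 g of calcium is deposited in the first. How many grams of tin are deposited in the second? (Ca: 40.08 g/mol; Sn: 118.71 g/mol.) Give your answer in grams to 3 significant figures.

36.4 g

n(Ca) = 12.3 / 40.08 = 0.3069 mol
Ca²⁺ + 2e⁻ → Ca, so n(e⁻) = 2 × 0.3069 = 0.6138 mol
The cells are in series, so the same charge (and hence the same n(e⁻) = 0.6138 mol) passes through both.
Sn²⁺ + 2e⁻ → Sn, so n(Sn) = 0.6138 / 2 = 0.3069 mol
m(Sn) = 0.3069 × 118.71 = 36.4 g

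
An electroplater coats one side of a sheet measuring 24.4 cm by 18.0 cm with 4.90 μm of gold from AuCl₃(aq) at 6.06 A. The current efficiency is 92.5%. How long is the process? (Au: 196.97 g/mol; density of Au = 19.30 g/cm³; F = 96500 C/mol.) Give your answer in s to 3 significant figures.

1090 s

Plated area = 24.4 × 18.0 = 439.2 cm²
Volume = 439.2 × 4.90×10⁻⁴ cm = 0.2152 cm³
m(Au) = 0.2152 × 19.30 = 4.153 g
n(Au) = 4.153 / 196.97 = 0.02108 mol; n(e⁻) = 3 × 0.02108 = 0.06324 mol
Q = 0.06324 × 96500 / 0.925 = 6597 C
t = 6597 / 6.06 = 1089 s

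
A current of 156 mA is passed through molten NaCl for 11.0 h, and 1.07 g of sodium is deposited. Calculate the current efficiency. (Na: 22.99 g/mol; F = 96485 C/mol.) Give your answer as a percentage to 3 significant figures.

72.7%

Q = 0.156 × 39600 = 6178 C
n(e⁻) = 6178 / 96485 = 0.06403 mol
Na⁺ + e⁻ → Na, so theoretical n(Na) = 0.06403 mol → 1.472 g
Efficiency = 1.07 / 1.472 = 0.7269 = 72.7%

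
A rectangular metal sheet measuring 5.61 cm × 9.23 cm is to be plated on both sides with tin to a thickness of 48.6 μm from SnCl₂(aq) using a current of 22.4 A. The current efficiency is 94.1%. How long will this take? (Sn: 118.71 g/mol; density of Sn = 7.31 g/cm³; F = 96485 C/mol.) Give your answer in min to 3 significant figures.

Plated area = 2 × 5.61 × 9.23 = 103.6 cm²
Volume = 103.6 × 48.6×10⁻⁴ cm = 0.5035 cm³
m(Sn) = 0.5035 × 7.31 = 3.681 g
n(Sn) = 3.681 / 118.71 = 0.03101 mol; n(e⁻) = 2 × 0.03101 = 0.06202 mol
Q = 0.06202 × 96485 / 0.941 = 6359 C
t = 6359 / 22.4 = 283.9 s = 4.73 min

4.73 min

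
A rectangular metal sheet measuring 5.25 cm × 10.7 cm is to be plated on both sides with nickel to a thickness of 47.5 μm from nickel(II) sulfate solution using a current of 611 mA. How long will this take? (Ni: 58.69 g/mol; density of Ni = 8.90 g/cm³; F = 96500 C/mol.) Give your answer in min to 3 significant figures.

Plated area = 2 × 5.25 × 10.7 = 112.4 cm²
Volume = 112.4 × 47.5×10⁻⁴ cm = 0.5339 cm³
m(Ni) = 0.5339 × 8.90 = 4.752 g
n(Ni) = 4.752 / 58.69 = 0.08097 mol; n(e⁻) = 2 × 0.08097 = 0.1619 mol
Q = 0.1619 × 96500 = 15620 C
t = 15620 / 0.611 = 25560 s = 426 min

426 min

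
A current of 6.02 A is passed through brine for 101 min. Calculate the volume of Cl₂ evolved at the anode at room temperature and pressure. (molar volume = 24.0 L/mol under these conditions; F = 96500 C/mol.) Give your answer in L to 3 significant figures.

Q = It = 6.02 × 6060 = 36480 C
n(e⁻) = Q/F = 36480/96500 = 0.3780 mol
2Cl⁻ → Cl₂ + 2e⁻, so n(Cl₂) = 0.3780 / 2 = 0.1890 mol
V = 0.1890 × 24.0 = 4.536 L

4.54 L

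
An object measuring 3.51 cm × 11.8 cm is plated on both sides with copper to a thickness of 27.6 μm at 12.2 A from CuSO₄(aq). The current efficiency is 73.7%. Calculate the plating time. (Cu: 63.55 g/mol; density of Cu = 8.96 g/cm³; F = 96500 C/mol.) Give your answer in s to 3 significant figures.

Plated area = 2 × 3.51 × 11.8 = 82.84 cm²
Volume = 82.84 × 27.6×10⁻⁴ cm = 0.2286 cm³
m(Cu) = 0.2286 × 8.96 = 2.048 g
n(Cu) = 2.048 / 63.55 = 0.03223 mol; n(e⁻) = 2 × 0.03223 = 0.06446 mol
Q = 0.06446 × 96500 / 0.737 = 8440 C
t = 8440 / 12.2 = 691.8 s

692 s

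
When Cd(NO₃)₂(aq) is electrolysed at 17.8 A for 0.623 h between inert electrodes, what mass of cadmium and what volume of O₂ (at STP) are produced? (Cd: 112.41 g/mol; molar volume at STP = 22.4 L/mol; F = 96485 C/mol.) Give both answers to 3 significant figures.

23.3 g Cd; 2.32 L O₂

Q = 17.8 × 2242.8 = 39920 C; n(e⁻) = 39920 / 96485 = 0.4137 mol
Cathode: Cd²⁺ + 2e⁻ → Cd → n(Cd) = 0.4137/2 = 0.2069 mol → 23.3 g
Anode: 2H₂O → O₂ + 4H⁺ + 4e⁻ → n(O₂) = 0.4137/4 = 0.1034 mol → 2.32 L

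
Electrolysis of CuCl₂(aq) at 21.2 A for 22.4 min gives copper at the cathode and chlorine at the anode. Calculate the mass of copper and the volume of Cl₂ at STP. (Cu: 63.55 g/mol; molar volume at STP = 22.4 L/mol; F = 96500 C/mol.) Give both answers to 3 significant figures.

9.38 g Cu; 3.31 L Cl₂

Q = 21.2 × 1344 = 28490 C; n(e⁻) = 28490 / 96500 = 0.2952 mol
Cathode: Cu²⁺ + 2e⁻ → Cu → n(Cu) = 0.2952/2 = 0.1476 mol → 9.38 g
Anode: 2Cl⁻ → Cl₂ + 2e⁻ → n(Cl₂) = 0.2952/2 = 0.1476 mol → 3.31 L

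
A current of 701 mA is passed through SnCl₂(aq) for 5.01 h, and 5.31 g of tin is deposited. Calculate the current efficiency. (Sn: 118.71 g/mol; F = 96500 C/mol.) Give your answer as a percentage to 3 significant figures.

Q = 0.701 × 18036 = 12640 C
n(e⁻) = 12640 / 96500 = 0.1310 mol
Sn²⁺ + 2e⁻ → Sn, so theoretical n(Sn) = 0.06550 mol → 7.776 g
Efficiency = 5.31 / 7.776 = 0.6829 = 68.3%

68.3%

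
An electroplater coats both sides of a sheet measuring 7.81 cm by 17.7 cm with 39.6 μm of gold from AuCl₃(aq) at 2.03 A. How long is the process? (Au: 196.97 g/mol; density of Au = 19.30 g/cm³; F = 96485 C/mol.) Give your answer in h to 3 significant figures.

4.25 h

Plated area = 2 × 7.81 × 17.7 = 276.5 cm²
Volume = 276.5 × 39.6×10⁻⁴ cm = 1.095 cm³
m(Au) = 1.095 × 19.30 = 21.13 g
n(Au) = 21.13 / 196.97 = 0.1073 mol; n(e⁻) = 3 × 0.1073 = 0.3219 mol
Q = 0.3219 × 96485 = 31060 C
t = 31060 / 2.03 = 15300 s = 4.25 h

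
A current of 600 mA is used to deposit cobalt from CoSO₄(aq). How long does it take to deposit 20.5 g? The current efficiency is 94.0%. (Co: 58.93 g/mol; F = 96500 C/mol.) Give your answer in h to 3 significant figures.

n(Co) = 20.5 / 58.93 = 0.3479 mol
Co²⁺ + 2e⁻ → Co, so n(e⁻) = 2 × 0.3479 = 0.6958 mol
Q = 0.6958 × 96500 / 0.940 = 71430 C
t = Q / I = 71430 / 0.600 = 1.191×10^5 s = 33.1 h

33.1 h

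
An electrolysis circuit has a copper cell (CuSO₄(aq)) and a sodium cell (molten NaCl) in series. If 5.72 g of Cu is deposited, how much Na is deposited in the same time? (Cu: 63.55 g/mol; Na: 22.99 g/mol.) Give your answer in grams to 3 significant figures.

4.14 g

n(Cu) = 5.72 / 63.55 = 0.09001 mol
Cu²⁺ + 2e⁻ → Cu, so n(e⁻) = 2 × 0.09001 = 0.1800 mol
Since the cells are in series, n(e⁻) in the Na cell is also 0.1800 mol.
Na⁺ + e⁻ → Na, so n(Na) = 0.1800 mol
m(Na) = 0.1800 × 22.99 = 4.14 g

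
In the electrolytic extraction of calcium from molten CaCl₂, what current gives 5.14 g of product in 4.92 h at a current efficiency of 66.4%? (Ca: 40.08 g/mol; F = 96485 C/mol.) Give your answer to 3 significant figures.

n(Ca) = 5.14 / 40.08 = 0.1282 mol
Ca²⁺ + 2e⁻ → Ca, so n(e⁻) = 2 × 0.1282 = 0.2564 mol
Q = 0.2564 × 96485 / 0.664 = 37260 C
I = Q / t = 37260 / 17712 s = 2.10 A

2.10 A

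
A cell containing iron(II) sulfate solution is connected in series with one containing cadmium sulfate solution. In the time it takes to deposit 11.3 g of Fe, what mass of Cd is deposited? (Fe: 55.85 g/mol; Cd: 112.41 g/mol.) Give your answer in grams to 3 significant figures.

n(Fe) = 11.3 / 55.85 = 0.2023 mol
Fe²⁺ + 2e⁻ → Fe, so n(e⁻) = 2 × 0.2023 = 0.4046 mol
Since the cells are in series, n(e⁻) in the Cd cell is also 0.4046 mol.
Cd²⁺ + 2e⁻ → Cd, so n(Cd) = 0.4046 / 2 = 0.2023 mol
m(Cd) = 0.2023 × 112.41 = 22.7 g

22.7 g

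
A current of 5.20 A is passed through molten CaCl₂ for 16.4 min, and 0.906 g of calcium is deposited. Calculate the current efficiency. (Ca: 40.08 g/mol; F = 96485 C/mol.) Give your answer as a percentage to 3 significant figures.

85.2%

Q = 5.20 × 984 = 5117 C
n(e⁻) = 5117 / 96485 = 0.05303 mol
Ca²⁺ + 2e⁻ → Ca, so theoretical n(Ca) = 0.02652 mol → 1.063 g
Efficiency = 0.906 / 1.063 = 0.8523 = 85.2%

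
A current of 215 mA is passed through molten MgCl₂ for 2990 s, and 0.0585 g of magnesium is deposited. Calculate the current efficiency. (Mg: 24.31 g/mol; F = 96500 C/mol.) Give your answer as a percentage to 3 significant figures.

Q = 0.215 × 2990 = 642.9 C
n(e⁻) = 642.9 / 96500 = 0.006662 mol
Mg²⁺ + 2e⁻ → Mg, so theoretical n(Mg) = 0.003331 mol → 0.08098 g
Efficiency = 0.0585 / 0.08098 = 0.7224 = 72.2%

72.2%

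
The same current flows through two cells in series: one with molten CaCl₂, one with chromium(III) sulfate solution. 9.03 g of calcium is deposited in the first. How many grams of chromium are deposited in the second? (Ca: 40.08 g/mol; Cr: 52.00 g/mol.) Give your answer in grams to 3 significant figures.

7.81 g

n(Ca) = 9.03 / 40.08 = 0.2253 mol
Ca²⁺ + 2e⁻ → Ca, so n(e⁻) = 2 × 0.2253 = 0.4506 mol
Since the cells are in series, n(e⁻) in the Cr cell is also 0.4506 mol.
Cr³⁺ + 3e⁻ → Cr, so n(Cr) = 0.4506 / 3 = 0.1502 mol
m(Cr) = 0.1502 × 52.00 = 7.81 g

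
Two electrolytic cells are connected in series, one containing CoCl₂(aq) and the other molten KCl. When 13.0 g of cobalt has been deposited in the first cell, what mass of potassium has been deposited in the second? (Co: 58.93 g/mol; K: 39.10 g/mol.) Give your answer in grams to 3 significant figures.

17.3 g

n(Co) = 13.0 / 58.93 = 0.2206 mol
Co²⁺ + 2e⁻ → Co, so n(e⁻) = 2 × 0.2206 = 0.4412 mol
Same current for the same time ⇒ same n(e⁻) = 0.4412 mol in both cells.
K⁺ + e⁻ → K, so n(K) = 0.4412 mol
m(K) = 0.4412 × 39.10 = 17.3 g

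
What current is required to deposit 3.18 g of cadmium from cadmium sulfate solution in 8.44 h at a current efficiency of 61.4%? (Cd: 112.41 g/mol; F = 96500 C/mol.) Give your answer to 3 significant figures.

n(Cd) = 3.18 / 112.41 = 0.02829 mol
Cd²⁺ + 2e⁻ → Cd, so n(e⁻) = 2 × 0.02829 = 0.05658 mol
Q = 0.05658 × 96500 / 0.614 = 8892 C
I = Q / t = 8892 / 30384 s = 0.293 A

0.293 A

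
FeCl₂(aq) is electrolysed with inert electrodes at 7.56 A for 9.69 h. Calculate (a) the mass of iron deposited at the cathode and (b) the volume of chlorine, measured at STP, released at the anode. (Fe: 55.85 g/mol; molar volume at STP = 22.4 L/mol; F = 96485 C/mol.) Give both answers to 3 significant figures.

Q = 7.56 × 34884 = 2.637×10^5 C; n(e⁻) = 2.637×10^5 / 96485 = 2.733 mol
Cathode: Fe²⁺ + 2e⁻ → Fe → n(Fe) = 2.733/2 = 1.367 mol → 76.3 g
Anode: 2Cl⁻ → Cl₂ + 2e⁻ → n(Cl₂) = 2.733/2 = 1.367 mol → 30.6 L

76.3 g Fe; 30.6 L Cl₂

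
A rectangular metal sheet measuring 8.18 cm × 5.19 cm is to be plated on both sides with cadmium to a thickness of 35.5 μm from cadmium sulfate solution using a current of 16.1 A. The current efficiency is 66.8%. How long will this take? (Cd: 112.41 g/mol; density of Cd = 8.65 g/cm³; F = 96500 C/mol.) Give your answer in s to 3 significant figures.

416 s

Plated area = 2 × 8.18 × 5.19 = 84.91 cm²
Volume = 84.91 × 35.5×10⁻⁴ cm = 0.3014 cm³
m(Cd) = 0.3014 × 8.65 = 2.607 g
n(Cd) = 2.607 / 112.41 = 0.02319 mol; n(e⁻) = 2 × 0.02319 = 0.04638 mol
Q = 0.04638 × 96500 / 0.668 = 6700 C
t = 6700 / 16.1 = 416.1 s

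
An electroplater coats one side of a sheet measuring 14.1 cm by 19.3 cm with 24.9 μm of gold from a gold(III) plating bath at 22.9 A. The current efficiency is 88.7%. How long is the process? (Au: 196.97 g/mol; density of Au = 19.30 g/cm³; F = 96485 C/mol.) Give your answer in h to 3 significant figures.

0.263 h

Plated area = 14.1 × 19.3 = 272.1 cm²
Volume = 272.1 × 24.9×10⁻⁴ cm = 0.6775 cm³
m(Au) = 0.6775 × 19.30 = 13.08 g
n(Au) = 13.08 / 196.97 = 0.06641 mol; n(e⁻) = 3 × 0.06641 = 0.1992 mol
Q = 0.1992 × 96485 / 0.887 = 21670 C
t = 21670 / 22.9 = 946.3 s = 0.263 h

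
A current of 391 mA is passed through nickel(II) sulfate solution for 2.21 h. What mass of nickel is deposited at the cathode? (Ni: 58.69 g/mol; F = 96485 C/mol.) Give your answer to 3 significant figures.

0.946 g

Q = It = 0.391 × 7956 = 3111 C
n(e⁻) = 3111 / 96485 = 0.03224 mol
Ni²⁺ + 2e⁻ → Ni, so n(Ni) = 0.03224 / 2 = 0.01612 mol
m = 0.01612 × 58.69 = 0.946 g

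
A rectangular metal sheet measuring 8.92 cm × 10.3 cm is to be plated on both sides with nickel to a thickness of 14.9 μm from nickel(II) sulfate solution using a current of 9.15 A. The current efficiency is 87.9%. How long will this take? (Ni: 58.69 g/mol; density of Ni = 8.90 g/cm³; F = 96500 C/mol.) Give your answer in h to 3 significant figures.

Plated area = 2 × 8.92 × 10.3 = 183.8 cm²
Volume = 183.8 × 14.9×10⁻⁴ cm = 0.2739 cm³
m(Ni) = 0.2739 × 8.90 = 2.438 g
n(Ni) = 2.438 / 58.69 = 0.04154 mol; n(e⁻) = 2 × 0.04154 = 0.08308 mol
Q = 0.08308 × 96500 / 0.879 = 9121 C
t = 9121 / 9.15 = 996.8 s = 0.277 h

0.277 h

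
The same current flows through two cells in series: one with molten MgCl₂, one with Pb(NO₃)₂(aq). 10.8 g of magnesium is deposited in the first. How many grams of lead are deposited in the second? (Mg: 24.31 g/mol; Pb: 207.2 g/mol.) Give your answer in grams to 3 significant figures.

92.1 g

n(Mg) = 10.8 / 24.31 = 0.4443 mol
Mg²⁺ + 2e⁻ → Mg, so n(e⁻) = 2 × 0.4443 = 0.8886 mol
The cells are in series, so the same charge (and hence the same n(e⁻) = 0.8886 mol) passes through both.
Pb²⁺ + 2e⁻ → Pb, so n(Pb) = 0.8886 / 2 = 0.4443 mol
m(Pb) = 0.4443 × 207.2 = 92.1 g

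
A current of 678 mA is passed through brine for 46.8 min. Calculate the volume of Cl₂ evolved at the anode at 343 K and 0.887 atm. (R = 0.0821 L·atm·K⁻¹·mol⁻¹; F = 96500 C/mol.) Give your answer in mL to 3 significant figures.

313 mL

Q = 0.678 A × 2808 s = 1904 C
Moles of electrons = 1904 / 96500 = 0.01973 mol
2Cl⁻ → Cl₂ + 2e⁻, so n(Cl₂) = 0.01973 / 2 = 0.009865 mol
V = nRT/P = 0.009865 × 0.0821 × 343 / 0.887 = 0.3132 L
= 313 mL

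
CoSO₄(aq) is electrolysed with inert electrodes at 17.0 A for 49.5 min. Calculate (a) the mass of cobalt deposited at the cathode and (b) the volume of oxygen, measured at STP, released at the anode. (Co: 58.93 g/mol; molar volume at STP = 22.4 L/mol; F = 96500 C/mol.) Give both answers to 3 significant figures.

Q = 17.0 × 2970 = 50490 C; n(e⁻) = 50490 / 96500 = 0.5232 mol
Cathode: Co²⁺ + 2e⁻ → Co → n(Co) = 0.5232/2 = 0.2616 mol → 15.4 g
Anode: 2H₂O → O₂ + 4H⁺ + 4e⁻ → n(O₂) = 0.5232/4 = 0.1308 mol → 2.93 L

15.4 g Co; 2.93 L O₂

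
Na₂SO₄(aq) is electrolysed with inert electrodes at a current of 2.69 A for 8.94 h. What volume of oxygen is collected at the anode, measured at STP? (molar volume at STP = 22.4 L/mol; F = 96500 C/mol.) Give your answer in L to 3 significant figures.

5.02 L

Q = It = 2.69 × 32184 = 86570 C
Moles of electrons = 86570 / 96500 = 0.8971 mol
2H₂O → O₂ + 4H⁺ + 4e⁻, so n(O₂) = 0.8971 / 4 = 0.2243 mol
V = 0.2243 × 22.4 = 5.024 L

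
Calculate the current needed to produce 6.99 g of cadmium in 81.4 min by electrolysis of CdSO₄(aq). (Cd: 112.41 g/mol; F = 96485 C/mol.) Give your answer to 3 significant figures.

n(Cd) = 6.99 / 112.41 = 0.06218 mol
Cd²⁺ + 2e⁻ → Cd, so n(e⁻) = 2 × 0.06218 = 0.1244 mol
Q = 0.1244 × 96485 = 12000 C
I = Q / t = 12000 / 4884 s = 2.46 A

2.46 A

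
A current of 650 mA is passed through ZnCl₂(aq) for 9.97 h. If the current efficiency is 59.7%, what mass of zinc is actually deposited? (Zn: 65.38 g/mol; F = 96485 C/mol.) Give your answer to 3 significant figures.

4.72 g

Q = 0.650 × 35892 = 23330 C
n(e⁻) = 23330 / 96485 = 0.2418 mol
Zn²⁺ + 2e⁻ → Zn, so theoretical m(Zn) = 0.1209 × 65.38 = 7.904 g
Actual mass = 59.7% × 7.904 = 4.72 g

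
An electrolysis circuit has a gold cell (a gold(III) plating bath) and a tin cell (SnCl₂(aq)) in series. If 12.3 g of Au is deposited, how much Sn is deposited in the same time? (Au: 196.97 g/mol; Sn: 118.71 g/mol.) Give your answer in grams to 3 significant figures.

n(Au) = 12.3 / 196.97 = 0.06245 mol
Au³⁺ + 3e⁻ → Au, so n(e⁻) = 3 × 0.06245 = 0.1874 mol
In series, the same 0.1874 mol of electrons flows through the second cell.
Sn²⁺ + 2e⁻ → Sn, so n(Sn) = 0.1874 / 2 = 0.09370 mol
m(Sn) = 0.09370 × 118.71 = 11.1 g

11.1 g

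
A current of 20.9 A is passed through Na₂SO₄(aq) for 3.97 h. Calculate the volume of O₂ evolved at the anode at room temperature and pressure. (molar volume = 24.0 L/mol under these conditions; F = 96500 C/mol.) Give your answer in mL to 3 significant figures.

18600 mL

Q = It = 20.9 × 14292 = 2.987×10^5 C
n(e⁻) = 2.987×10^5 / 96500 = 3.095 mol
2H₂O → O₂ + 4H⁺ + 4e⁻, so n(O₂) = 3.095 / 4 = 0.7738 mol
V = 0.7738 × 24.0 = 18.57 L
= 18600 mL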